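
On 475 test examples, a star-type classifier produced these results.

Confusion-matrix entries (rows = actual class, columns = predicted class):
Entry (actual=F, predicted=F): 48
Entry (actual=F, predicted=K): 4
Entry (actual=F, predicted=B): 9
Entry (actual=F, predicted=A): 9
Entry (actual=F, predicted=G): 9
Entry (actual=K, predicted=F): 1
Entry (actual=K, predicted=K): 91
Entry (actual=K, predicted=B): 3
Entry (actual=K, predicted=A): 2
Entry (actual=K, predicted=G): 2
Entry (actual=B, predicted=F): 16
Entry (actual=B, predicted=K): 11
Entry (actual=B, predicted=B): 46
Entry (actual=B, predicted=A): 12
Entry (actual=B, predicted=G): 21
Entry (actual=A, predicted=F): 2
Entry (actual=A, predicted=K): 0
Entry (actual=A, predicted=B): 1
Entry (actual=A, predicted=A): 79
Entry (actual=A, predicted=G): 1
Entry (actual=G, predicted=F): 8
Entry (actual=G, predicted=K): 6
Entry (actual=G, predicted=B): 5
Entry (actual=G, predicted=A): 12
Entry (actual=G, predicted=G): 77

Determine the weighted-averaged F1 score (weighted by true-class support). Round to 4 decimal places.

0.7050

Per-class F1 score (2·TP/(2·TP+FP+FN)):
  F: TP=48, FP=1+16+2+8=27, FN=4+9+9+9=31 → 96/154 = 0.62338
  K: TP=91, FP=4+11+0+6=21, FN=1+3+2+2=8 → 182/211 = 0.86256
  B: TP=46, FP=9+3+1+5=18, FN=16+11+12+21=60 → 92/170 = 0.54118
  A: TP=79, FP=9+2+12+12=35, FN=2+0+1+1=4 → 158/197 = 0.80203
  G: TP=77, FP=9+2+21+1=33, FN=8+6+5+12=31 → 154/218 = 0.70642
Weighted-F1 score = Σ (supportᵢ/N)·F1 scoreᵢ with N=475: (79/475)·0.62338 + (99/475)·0.86256 + (106/475)·0.54118 + (83/475)·0.80203 + (108/475)·0.70642 = 0.7050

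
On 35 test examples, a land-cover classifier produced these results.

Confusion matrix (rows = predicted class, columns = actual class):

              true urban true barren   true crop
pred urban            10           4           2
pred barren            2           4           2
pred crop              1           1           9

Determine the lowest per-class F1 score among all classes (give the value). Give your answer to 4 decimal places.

0.4706

Per-class F1 score (2·TP/(2·TP+FP+FN)):
  urban: TP=10, FP=4+2=6, FN=2+1=3 → 20/29 = 0.68966
  barren: TP=4, FP=2+2=4, FN=4+1=5 → 8/17 = 0.47059
  crop: TP=9, FP=1+1=2, FN=2+2=4 → 18/24 = 0.75000
Lowest is class 'barren' with F1 score = 0.4706.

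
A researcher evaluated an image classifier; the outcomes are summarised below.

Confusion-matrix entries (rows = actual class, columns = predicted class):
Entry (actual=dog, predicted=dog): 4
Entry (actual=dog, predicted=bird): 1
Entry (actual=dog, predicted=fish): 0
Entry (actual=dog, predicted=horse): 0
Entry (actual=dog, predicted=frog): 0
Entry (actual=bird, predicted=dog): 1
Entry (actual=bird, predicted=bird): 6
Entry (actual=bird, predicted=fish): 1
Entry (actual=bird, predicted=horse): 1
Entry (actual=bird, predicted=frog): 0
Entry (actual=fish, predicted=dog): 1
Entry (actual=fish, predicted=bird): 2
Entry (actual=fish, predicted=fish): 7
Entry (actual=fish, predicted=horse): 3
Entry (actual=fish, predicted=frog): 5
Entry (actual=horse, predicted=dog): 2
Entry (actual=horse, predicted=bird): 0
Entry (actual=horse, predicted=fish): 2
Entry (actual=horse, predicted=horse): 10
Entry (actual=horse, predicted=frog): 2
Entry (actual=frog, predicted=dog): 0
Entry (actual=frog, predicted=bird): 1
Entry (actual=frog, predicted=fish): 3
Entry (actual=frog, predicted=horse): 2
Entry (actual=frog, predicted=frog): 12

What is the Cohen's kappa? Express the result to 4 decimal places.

Observed agreement pₒ = trace/N = 39/66 = 0.59091
Expected agreement pₑ = Σ (rowᵢ·colᵢ)/N² = (5·8 + 9·10 + 18·13 + 16·16 + 18·19)/66² = 0.22084
κ = (pₒ − pₑ)/(1 − pₑ) = (0.59091 − 0.22084)/(1 − 0.22084) = 0.4750

0.4750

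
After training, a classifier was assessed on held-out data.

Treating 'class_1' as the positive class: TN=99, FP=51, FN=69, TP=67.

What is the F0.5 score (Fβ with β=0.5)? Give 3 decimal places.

Fβ = (1+β²)·TP / ((1+β²)·TP + β²·FN + FP), with β²=1/4
= 1.25·67 / (1.25·67 + 0.25·69 + 51) = 0.551

0.551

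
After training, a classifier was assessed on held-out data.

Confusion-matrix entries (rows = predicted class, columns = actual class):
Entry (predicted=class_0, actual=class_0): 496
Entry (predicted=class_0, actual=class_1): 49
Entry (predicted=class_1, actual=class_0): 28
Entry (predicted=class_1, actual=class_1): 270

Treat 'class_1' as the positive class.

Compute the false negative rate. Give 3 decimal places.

0.154

FNR = FN/(FN+TP) = 49/(49+270) = 0.154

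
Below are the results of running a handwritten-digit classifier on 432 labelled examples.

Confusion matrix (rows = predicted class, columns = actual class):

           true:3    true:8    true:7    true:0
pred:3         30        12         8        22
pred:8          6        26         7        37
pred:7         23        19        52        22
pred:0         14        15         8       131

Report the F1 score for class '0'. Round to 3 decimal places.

Treat '0' as positive and all other classes as negative.
F1 score = 2·TP/(2·TP+FP+FN).
0: TP=131, FP=14+15+8=37, FN=22+37+22=81 → 262/380 = 0.6895

0.689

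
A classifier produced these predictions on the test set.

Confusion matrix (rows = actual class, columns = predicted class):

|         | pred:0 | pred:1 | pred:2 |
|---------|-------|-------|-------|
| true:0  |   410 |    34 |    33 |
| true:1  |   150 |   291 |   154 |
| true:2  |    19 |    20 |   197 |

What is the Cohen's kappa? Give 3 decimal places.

Observed agreement pₒ = trace/N = 898/1308 = 0.6865
Expected agreement pₑ = Σ (rowᵢ·colᵢ)/N² = (477·579 + 595·345 + 236·384)/1308² = 0.3344
κ = (pₒ − pₑ)/(1 − pₑ) = (0.6865 − 0.3344)/(1 − 0.3344) = 0.529

0.529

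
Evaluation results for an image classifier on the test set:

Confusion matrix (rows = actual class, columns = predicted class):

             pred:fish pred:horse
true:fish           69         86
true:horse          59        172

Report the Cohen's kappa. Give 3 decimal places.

0.195

Observed agreement pₒ = trace/N = 241/386 = 0.6244
Expected agreement pₑ = Σ (rowᵢ·colᵢ)/N² = (155·128 + 231·258)/386² = 0.5332
κ = (pₒ − pₑ)/(1 − pₑ) = (0.6244 − 0.5332)/(1 − 0.5332) = 0.195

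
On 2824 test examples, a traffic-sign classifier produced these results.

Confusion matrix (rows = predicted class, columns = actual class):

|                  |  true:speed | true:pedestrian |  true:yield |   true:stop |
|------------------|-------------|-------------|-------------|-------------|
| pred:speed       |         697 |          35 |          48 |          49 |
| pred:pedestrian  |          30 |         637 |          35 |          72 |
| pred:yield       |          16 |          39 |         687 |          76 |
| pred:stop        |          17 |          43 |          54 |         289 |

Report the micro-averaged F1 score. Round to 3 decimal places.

0.818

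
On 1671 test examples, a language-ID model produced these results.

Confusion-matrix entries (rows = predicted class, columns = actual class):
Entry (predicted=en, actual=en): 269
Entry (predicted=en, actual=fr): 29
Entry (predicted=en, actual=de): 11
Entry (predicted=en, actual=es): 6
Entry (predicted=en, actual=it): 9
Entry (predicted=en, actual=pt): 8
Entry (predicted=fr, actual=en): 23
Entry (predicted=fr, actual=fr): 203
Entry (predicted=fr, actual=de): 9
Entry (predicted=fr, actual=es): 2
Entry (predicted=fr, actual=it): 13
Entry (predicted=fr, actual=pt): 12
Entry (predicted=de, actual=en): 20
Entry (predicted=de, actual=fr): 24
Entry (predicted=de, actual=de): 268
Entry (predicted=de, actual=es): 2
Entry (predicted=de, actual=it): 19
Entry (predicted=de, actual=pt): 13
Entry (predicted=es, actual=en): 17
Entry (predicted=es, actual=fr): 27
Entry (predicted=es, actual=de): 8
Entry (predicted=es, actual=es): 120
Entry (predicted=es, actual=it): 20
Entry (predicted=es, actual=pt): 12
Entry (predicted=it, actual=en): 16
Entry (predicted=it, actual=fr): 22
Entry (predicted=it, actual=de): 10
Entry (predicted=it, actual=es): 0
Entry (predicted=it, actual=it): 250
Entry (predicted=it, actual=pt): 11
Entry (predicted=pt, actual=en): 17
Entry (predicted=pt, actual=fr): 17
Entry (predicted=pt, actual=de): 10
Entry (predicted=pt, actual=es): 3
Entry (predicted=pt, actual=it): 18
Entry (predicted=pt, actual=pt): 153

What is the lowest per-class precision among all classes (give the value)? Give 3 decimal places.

0.588

Per-class precision (TP/(TP+FP)):
  en: TP=269, FP=29+11+6+9+8=63 → 269/332 = 0.8102
  fr: TP=203, FP=23+9+2+13+12=59 → 203/262 = 0.7748
  de: TP=268, FP=20+24+2+19+13=78 → 268/346 = 0.7746
  es: TP=120, FP=17+27+8+20+12=84 → 120/204 = 0.5882
  it: TP=250, FP=16+22+10+0+11=59 → 250/309 = 0.8091
  pt: TP=153, FP=17+17+10+3+18=65 → 153/218 = 0.7018
Lowest is class 'es' with precision = 0.588.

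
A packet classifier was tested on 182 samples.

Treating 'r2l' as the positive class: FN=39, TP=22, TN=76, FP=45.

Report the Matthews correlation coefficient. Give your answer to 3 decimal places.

MCC = (TP·TN − FP·FN) / √((TP+FP)(TP+FN)(TN+FP)(TN+FN))
Numerator = 22·76 − 45·39 = -83
Denominator = √(67·61·121·115) = √56870605 = 7541.2602
MCC = -83 / 7541.2602 = -0.011

-0.011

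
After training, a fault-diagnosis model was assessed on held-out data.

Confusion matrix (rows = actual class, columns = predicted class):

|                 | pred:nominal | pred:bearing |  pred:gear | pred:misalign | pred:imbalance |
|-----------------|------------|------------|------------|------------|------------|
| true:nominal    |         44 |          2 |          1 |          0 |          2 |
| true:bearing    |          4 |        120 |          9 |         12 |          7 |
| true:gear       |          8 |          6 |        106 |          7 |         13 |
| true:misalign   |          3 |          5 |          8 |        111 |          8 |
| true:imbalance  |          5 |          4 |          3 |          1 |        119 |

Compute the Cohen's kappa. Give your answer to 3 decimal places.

Observed agreement pₒ = trace/N = 500/608 = 0.8224
Expected agreement pₑ = Σ (rowᵢ·colᵢ)/N² = (49·64 + 152·137 + 140·127 + 135·131 + 132·149)/608² = 0.2140
κ = (pₒ − pₑ)/(1 − pₑ) = (0.8224 − 0.2140)/(1 − 0.2140) = 0.774

0.774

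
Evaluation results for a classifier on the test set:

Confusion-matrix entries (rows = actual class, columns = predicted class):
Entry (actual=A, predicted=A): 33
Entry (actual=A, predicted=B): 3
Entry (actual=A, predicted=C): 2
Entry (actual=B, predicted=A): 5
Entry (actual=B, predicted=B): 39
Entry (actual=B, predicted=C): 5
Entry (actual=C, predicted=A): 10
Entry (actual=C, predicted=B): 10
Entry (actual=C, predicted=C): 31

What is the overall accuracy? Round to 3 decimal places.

0.746

Accuracy = trace / total = (33+39+31=103) / 138 = 103/138 = 0.746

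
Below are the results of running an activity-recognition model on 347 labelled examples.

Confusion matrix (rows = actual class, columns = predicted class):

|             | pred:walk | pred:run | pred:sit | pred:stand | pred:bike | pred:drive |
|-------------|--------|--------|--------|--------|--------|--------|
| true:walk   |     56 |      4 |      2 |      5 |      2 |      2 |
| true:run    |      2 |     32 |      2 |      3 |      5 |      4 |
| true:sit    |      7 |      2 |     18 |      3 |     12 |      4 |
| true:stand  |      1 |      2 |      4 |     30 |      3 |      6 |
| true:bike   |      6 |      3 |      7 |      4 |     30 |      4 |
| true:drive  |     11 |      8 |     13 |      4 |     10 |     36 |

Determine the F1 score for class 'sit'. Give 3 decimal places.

0.391

F1 score = 2·TP/(2·TP+FP+FN).
sit: TP=18, FP=2+2+4+7+13=28, FN=7+2+3+12+4=28 → 36/92 = 0.3913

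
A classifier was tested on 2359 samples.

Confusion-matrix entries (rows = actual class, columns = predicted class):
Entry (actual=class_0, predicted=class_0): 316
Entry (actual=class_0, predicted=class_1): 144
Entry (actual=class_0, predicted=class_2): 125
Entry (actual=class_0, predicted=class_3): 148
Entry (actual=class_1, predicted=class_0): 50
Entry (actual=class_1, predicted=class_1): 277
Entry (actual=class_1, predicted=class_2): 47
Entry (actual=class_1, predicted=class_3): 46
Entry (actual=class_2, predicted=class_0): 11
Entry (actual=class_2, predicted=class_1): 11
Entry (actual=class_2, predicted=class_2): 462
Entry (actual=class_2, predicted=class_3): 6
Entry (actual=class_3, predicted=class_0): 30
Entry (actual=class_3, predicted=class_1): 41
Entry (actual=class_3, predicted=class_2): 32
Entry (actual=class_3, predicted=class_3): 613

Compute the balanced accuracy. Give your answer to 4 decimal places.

Balanced accuracy = mean of per-class recall.
  class_0: recall = 316/733 = 0.43111
  class_1: recall = 277/420 = 0.65952
  class_2: recall = 462/490 = 0.94286
  class_3: recall = 613/716 = 0.85615
Mean = (0.43111 + 0.65952 + 0.94286 + 0.85615) / 4 = 0.7224

0.7224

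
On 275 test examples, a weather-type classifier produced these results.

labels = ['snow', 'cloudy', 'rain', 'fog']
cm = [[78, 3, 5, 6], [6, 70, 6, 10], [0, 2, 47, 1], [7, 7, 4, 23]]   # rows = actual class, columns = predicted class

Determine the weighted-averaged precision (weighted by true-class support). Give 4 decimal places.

Per-class precision (TP/(TP+FP)):
  snow: TP=78, FP=6+0+7=13 → 78/91 = 0.85714
  cloudy: TP=70, FP=3+2+7=12 → 70/82 = 0.85366
  rain: TP=47, FP=5+6+4=15 → 47/62 = 0.75806
  fog: TP=23, FP=6+10+1=17 → 23/40 = 0.57500
Weighted-precision = Σ (supportᵢ/N)·precisionᵢ with N=275: (92/275)·0.85714 + (92/275)·0.85366 + (50/275)·0.75806 + (41/275)·0.57500 = 0.7959

0.7959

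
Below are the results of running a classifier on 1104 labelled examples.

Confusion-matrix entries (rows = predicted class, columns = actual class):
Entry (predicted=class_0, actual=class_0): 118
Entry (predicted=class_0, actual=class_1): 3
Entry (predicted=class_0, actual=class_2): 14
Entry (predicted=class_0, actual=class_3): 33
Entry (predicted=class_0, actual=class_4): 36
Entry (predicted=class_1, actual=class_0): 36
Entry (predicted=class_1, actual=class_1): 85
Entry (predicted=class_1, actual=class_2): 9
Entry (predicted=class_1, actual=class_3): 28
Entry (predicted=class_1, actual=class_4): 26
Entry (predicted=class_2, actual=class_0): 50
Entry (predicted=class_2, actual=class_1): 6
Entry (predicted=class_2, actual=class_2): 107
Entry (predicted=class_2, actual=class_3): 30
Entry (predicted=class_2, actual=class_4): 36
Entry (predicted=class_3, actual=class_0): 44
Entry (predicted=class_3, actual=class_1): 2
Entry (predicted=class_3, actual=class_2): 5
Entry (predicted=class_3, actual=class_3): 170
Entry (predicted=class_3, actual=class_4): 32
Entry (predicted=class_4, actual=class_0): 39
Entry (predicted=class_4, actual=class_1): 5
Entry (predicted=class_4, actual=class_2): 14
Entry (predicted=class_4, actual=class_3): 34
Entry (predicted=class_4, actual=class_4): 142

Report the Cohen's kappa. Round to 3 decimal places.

Observed agreement pₒ = trace/N = 622/1104 = 0.5634
Expected agreement pₑ = Σ (rowᵢ·colᵢ)/N² = (287·204 + 101·184 + 149·229 + 295·253 + 272·234)/1104² = 0.2047
κ = (pₒ − pₑ)/(1 − pₑ) = (0.5634 − 0.2047)/(1 − 0.2047) = 0.451

0.451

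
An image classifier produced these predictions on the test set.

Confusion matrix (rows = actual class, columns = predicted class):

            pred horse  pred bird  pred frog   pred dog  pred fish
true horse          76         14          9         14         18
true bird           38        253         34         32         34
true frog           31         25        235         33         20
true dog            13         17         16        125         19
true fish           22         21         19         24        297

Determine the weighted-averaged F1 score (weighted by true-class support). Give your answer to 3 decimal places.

0.690

Per-class F1 score (2·TP/(2·TP+FP+FN)):
  horse: TP=76, FP=38+31+13+22=104, FN=14+9+14+18=55 → 152/311 = 0.4887
  bird: TP=253, FP=14+25+17+21=77, FN=38+34+32+34=138 → 506/721 = 0.7018
  frog: TP=235, FP=9+34+16+19=78, FN=31+25+33+20=109 → 470/657 = 0.7154
  dog: TP=125, FP=14+32+33+24=103, FN=13+17+16+19=65 → 250/418 = 0.5981
  fish: TP=297, FP=18+34+20+19=91, FN=22+21+19+24=86 → 594/771 = 0.7704
Weighted-F1 score = Σ (supportᵢ/N)·F1 scoreᵢ with N=1439: (131/1439)·0.4887 + (391/1439)·0.7018 + (344/1439)·0.7154 + (190/1439)·0.5981 + (383/1439)·0.7704 = 0.690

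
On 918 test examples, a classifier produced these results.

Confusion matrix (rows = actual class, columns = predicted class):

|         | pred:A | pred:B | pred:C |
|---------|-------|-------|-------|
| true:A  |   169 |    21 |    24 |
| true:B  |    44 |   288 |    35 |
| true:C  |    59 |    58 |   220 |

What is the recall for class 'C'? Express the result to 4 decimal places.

recall = TP/(TP+FN).
C: TP=220, FN=59+58=117 → 220/337 = 0.65282

0.6528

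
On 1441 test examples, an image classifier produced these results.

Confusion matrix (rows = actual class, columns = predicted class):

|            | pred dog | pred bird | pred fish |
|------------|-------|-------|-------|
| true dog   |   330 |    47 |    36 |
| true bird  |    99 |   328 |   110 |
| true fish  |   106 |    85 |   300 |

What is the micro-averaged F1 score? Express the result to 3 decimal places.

0.665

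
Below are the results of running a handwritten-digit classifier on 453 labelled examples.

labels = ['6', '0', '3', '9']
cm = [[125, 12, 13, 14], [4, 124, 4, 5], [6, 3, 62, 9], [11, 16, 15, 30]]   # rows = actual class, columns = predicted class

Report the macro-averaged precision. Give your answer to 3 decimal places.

Per-class precision (TP/(TP+FP)):
  6: TP=125, FP=4+6+11=21 → 125/146 = 0.8562
  0: TP=124, FP=12+3+16=31 → 124/155 = 0.8000
  3: TP=62, FP=13+4+15=32 → 62/94 = 0.6596
  9: TP=30, FP=14+5+9=28 → 30/58 = 0.5172
Macro-precision = mean = (0.8562 + 0.8000 + 0.6596 + 0.5172) / 4 = 0.708

0.708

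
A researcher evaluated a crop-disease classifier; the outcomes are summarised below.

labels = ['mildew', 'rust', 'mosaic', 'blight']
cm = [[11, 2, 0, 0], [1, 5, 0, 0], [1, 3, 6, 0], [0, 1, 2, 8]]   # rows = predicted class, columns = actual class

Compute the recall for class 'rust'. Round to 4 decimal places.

One-vs-rest for 'rust': TP = diagonal; FP = other classes predicted 'rust'; FN = 'rust' predicted as other.
recall = TP/(TP+FN).
rust: TP=5, FN=2+3+1=6 → 5/11 = 0.45455

0.4545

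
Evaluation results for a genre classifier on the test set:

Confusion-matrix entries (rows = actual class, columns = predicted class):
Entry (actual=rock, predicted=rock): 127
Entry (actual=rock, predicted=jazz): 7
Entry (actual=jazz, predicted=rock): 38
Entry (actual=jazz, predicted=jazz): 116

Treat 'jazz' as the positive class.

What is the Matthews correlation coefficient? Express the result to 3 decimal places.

0.707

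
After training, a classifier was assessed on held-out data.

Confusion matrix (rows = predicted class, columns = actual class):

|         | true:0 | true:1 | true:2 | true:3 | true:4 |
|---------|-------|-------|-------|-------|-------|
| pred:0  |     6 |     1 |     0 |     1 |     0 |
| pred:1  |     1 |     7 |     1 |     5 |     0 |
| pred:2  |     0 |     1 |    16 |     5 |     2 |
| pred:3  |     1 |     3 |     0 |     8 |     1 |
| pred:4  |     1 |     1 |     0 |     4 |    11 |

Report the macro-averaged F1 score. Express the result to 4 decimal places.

Per-class F1 score (2·TP/(2·TP+FP+FN)):
  0: TP=6, FP=1+0+1+0=2, FN=1+0+1+1=3 → 12/17 = 0.70588
  1: TP=7, FP=1+1+5+0=7, FN=1+1+3+1=6 → 14/27 = 0.51852
  2: TP=16, FP=0+1+5+2=8, FN=0+1+0+0=1 → 32/41 = 0.78049
  3: TP=8, FP=1+3+0+1=5, FN=1+5+5+4=15 → 16/36 = 0.44444
  4: TP=11, FP=1+1+0+4=6, FN=0+0+2+1=3 → 22/31 = 0.70968
Macro-F1 score = mean = (0.70588 + 0.51852 + 0.78049 + 0.44444 + 0.70968) / 5 = 0.6318

0.6318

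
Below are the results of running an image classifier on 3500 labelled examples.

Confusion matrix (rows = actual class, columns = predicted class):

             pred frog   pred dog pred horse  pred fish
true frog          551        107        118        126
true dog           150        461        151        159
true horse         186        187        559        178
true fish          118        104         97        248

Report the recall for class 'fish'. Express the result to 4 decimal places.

0.4374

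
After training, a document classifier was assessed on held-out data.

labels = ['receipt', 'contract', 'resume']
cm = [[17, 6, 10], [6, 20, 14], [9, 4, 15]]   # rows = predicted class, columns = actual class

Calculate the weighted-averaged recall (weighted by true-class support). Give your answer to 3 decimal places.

0.515

Per-class recall (TP/(TP+FN)):
  receipt: TP=17, FN=6+9=15 → 17/32 = 0.5313
  contract: TP=20, FN=6+4=10 → 20/30 = 0.6667
  resume: TP=15, FN=10+14=24 → 15/39 = 0.3846
Weighted-recall = Σ (supportᵢ/N)·recallᵢ with N=101: (32/101)·0.5313 + (30/101)·0.6667 + (39/101)·0.3846 = 0.515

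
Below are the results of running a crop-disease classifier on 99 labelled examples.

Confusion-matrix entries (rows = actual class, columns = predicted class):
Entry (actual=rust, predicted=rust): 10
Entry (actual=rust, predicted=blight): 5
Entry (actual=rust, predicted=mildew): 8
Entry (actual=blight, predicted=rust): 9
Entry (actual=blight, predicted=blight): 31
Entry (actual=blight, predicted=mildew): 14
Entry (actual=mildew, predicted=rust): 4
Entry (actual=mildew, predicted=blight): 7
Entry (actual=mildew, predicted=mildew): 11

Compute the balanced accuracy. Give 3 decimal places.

Balanced accuracy = mean of per-class recall.
  rust: recall = 10/23 = 0.4348
  blight: recall = 31/54 = 0.5741
  mildew: recall = 11/22 = 0.5000
Mean = (0.4348 + 0.5741 + 0.5000) / 3 = 0.503

0.503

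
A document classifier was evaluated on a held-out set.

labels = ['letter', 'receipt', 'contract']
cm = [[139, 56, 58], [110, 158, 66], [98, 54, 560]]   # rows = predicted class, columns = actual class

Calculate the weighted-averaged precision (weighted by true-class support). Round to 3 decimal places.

0.659

Per-class precision (TP/(TP+FP)):
  letter: TP=139, FP=56+58=114 → 139/253 = 0.5494
  receipt: TP=158, FP=110+66=176 → 158/334 = 0.4731
  contract: TP=560, FP=98+54=152 → 560/712 = 0.7865
Weighted-precision = Σ (supportᵢ/N)·precisionᵢ with N=1299: (347/1299)·0.5494 + (268/1299)·0.4731 + (684/1299)·0.7865 = 0.659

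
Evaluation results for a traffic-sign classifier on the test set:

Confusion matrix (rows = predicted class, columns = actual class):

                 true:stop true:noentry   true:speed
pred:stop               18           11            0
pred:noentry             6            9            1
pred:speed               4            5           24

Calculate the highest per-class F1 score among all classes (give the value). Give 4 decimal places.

0.8276

Per-class F1 score (2·TP/(2·TP+FP+FN)):
  stop: TP=18, FP=11+0=11, FN=6+4=10 → 36/57 = 0.63158
  noentry: TP=9, FP=6+1=7, FN=11+5=16 → 18/41 = 0.43902
  speed: TP=24, FP=4+5=9, FN=0+1=1 → 48/58 = 0.82759
Highest is class 'speed' with F1 score = 0.8276.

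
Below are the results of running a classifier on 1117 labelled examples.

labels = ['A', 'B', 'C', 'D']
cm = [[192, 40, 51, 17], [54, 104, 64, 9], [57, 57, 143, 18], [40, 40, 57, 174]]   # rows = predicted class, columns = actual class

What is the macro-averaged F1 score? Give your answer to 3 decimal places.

0.545

Per-class F1 score (2·TP/(2·TP+FP+FN)):
  A: TP=192, FP=40+51+17=108, FN=54+57+40=151 → 384/643 = 0.5972
  B: TP=104, FP=54+64+9=127, FN=40+57+40=137 → 208/472 = 0.4407
  C: TP=143, FP=57+57+18=132, FN=51+64+57=172 → 286/590 = 0.4847
  D: TP=174, FP=40+40+57=137, FN=17+9+18=44 → 348/529 = 0.6578
Macro-F1 score = mean = (0.5972 + 0.4407 + 0.4847 + 0.6578) / 4 = 0.545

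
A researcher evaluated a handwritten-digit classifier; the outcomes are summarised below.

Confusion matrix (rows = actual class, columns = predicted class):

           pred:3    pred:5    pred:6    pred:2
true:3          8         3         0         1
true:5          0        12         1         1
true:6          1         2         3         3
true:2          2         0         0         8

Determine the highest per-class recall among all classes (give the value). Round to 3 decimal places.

0.857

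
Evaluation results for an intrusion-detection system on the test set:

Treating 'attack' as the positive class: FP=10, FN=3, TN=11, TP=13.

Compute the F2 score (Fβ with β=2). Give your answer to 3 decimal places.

Fβ = (1+β²)·TP / ((1+β²)·TP + β²·FN + FP), with β²=4
= 5·13 / (5·13 + 4·3 + 10) = 0.747

0.747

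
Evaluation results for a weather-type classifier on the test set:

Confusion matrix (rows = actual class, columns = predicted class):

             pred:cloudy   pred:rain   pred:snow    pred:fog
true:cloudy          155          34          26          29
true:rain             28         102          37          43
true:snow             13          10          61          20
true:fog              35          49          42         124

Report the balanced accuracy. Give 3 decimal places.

Balanced accuracy = mean of per-class recall.
  cloudy: recall = 155/244 = 0.6352
  rain: recall = 102/210 = 0.4857
  snow: recall = 61/104 = 0.5865
  fog: recall = 124/250 = 0.4960
Mean = (0.6352 + 0.4857 + 0.5865 + 0.4960) / 4 = 0.551

0.551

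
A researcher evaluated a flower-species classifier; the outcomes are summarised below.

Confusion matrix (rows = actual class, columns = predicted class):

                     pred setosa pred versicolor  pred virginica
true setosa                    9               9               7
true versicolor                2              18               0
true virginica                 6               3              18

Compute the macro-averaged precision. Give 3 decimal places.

Per-class precision (TP/(TP+FP)):
  setosa: TP=9, FP=2+6=8 → 9/17 = 0.5294
  versicolor: TP=18, FP=9+3=12 → 18/30 = 0.6000
  virginica: TP=18, FP=7+0=7 → 18/25 = 0.7200
Macro-precision = mean = (0.5294 + 0.6000 + 0.7200) / 3 = 0.616

0.616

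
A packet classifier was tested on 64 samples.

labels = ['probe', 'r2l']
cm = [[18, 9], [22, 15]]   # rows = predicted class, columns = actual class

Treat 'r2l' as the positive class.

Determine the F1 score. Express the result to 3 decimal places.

Precision = TP/(TP+FP) = 15/37 = 0.4054
Recall = TP/(TP+FN) = 15/24 = 0.6250
F1 = 2·TP/(2·TP+FP+FN) = 30/61 = 0.492

0.492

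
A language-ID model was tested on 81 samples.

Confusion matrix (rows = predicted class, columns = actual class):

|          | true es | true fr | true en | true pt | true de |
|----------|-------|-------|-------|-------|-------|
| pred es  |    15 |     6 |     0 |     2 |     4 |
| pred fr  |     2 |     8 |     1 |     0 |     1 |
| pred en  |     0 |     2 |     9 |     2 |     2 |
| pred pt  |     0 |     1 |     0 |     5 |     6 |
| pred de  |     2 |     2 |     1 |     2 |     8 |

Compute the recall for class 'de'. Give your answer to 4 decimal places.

0.3810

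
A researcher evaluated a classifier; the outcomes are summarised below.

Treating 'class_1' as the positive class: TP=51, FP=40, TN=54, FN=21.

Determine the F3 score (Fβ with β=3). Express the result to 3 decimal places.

0.690

Fβ = (1+β²)·TP / ((1+β²)·TP + β²·FN + FP), with β²=9
= 10·51 / (10·51 + 9·21 + 40) = 0.690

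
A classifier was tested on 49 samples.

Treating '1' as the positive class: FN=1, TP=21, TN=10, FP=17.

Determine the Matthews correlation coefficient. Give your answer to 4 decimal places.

MCC = (TP·TN − FP·FN) / √((TP+FP)(TP+FN)(TN+FP)(TN+FN))
Numerator = 21·10 − 17·1 = 193
Denominator = √(38·22·27·11) = √248292 = 498.2891
MCC = 193 / 498.2891 = 0.3873

0.3873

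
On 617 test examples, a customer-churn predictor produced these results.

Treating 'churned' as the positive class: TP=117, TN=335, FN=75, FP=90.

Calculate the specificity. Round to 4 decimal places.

0.7882

Specificity = TN/(TN+FP) = 335/(335+90) = 0.7882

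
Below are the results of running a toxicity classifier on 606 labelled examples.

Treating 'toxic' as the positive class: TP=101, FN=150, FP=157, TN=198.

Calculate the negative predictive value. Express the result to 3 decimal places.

NPV = TN/(TN+FN) = 198/(198+150) = 0.569

0.569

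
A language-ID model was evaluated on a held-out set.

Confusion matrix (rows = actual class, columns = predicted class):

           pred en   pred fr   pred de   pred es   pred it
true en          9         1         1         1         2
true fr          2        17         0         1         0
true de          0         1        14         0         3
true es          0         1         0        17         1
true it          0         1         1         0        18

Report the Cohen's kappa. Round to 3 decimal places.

Observed agreement pₒ = trace/N = 75/91 = 0.8242
Expected agreement pₑ = Σ (rowᵢ·colᵢ)/N² = (14·11 + 20·21 + 18·16 + 19·19 + 20·24)/91² = 0.2057
κ = (pₒ − pₑ)/(1 − pₑ) = (0.8242 − 0.2057)/(1 − 0.2057) = 0.779

0.779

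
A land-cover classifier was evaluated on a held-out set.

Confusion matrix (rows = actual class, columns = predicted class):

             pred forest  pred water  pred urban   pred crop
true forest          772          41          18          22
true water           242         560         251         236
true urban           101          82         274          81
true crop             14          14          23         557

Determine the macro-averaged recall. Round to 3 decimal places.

0.691

Per-class recall (TP/(TP+FN)):
  forest: TP=772, FN=41+18+22=81 → 772/853 = 0.9050
  water: TP=560, FN=242+251+236=729 → 560/1289 = 0.4344
  urban: TP=274, FN=101+82+81=264 → 274/538 = 0.5093
  crop: TP=557, FN=14+14+23=51 → 557/608 = 0.9161
Macro-recall = mean = (0.9050 + 0.4344 + 0.5093 + 0.9161) / 4 = 0.691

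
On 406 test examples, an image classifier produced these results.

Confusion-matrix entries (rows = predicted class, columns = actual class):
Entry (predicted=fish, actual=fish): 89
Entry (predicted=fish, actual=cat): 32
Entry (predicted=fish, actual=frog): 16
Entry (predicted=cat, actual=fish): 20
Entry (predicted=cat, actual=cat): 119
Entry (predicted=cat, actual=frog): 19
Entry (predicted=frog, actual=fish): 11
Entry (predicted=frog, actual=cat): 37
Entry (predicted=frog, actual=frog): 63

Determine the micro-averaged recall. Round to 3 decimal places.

0.667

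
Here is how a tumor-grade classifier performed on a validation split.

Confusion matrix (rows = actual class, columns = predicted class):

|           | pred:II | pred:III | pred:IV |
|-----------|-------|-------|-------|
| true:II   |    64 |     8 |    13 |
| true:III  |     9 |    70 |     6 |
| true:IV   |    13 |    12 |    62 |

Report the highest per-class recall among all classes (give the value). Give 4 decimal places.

Per-class recall (TP/(TP+FN)):
  II: TP=64, FN=8+13=21 → 64/85 = 0.75294
  III: TP=70, FN=9+6=15 → 70/85 = 0.82353
  IV: TP=62, FN=13+12=25 → 62/87 = 0.71264
Highest is class 'III' with recall = 0.8235.

0.8235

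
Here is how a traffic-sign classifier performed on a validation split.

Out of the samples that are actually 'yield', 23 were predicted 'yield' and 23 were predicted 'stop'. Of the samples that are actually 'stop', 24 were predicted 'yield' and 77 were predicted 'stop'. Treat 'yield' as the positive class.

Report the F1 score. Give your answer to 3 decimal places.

Precision = TP/(TP+FP) = 23/47 = 0.4894
Recall = TP/(TP+FN) = 23/46 = 0.5000
F1 = 2·TP/(2·TP+FP+FN) = 46/93 = 0.495

0.495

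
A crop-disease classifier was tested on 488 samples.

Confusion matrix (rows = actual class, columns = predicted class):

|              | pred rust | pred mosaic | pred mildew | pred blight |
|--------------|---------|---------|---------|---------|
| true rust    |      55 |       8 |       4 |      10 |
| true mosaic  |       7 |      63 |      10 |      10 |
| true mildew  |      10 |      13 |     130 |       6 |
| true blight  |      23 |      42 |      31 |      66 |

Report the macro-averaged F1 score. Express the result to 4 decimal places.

Per-class F1 score (2·TP/(2·TP+FP+FN)):
  rust: TP=55, FP=7+10+23=40, FN=8+4+10=22 → 110/172 = 0.63953
  mosaic: TP=63, FP=8+13+42=63, FN=7+10+10=27 → 126/216 = 0.58333
  mildew: TP=130, FP=4+10+31=45, FN=10+13+6=29 → 260/334 = 0.77844
  blight: TP=66, FP=10+10+6=26, FN=23+42+31=96 → 132/254 = 0.51969
Macro-F1 score = mean = (0.63953 + 0.58333 + 0.77844 + 0.51969) / 4 = 0.6302

0.6302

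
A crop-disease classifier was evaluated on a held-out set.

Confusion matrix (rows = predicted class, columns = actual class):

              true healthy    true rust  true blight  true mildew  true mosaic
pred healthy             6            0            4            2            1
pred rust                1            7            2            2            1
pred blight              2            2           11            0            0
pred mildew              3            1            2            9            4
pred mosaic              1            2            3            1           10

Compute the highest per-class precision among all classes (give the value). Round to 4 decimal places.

0.7333

Per-class precision (TP/(TP+FP)):
  healthy: TP=6, FP=0+4+2+1=7 → 6/13 = 0.46154
  rust: TP=7, FP=1+2+2+1=6 → 7/13 = 0.53846
  blight: TP=11, FP=2+2+0+0=4 → 11/15 = 0.73333
  mildew: TP=9, FP=3+1+2+4=10 → 9/19 = 0.47368
  mosaic: TP=10, FP=1+2+3+1=7 → 10/17 = 0.58824
Highest is class 'blight' with precision = 0.7333.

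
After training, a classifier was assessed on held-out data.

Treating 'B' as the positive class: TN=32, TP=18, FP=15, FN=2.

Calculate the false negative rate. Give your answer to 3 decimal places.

FNR = FN/(FN+TP) = 2/(2+18) = 0.100

0.100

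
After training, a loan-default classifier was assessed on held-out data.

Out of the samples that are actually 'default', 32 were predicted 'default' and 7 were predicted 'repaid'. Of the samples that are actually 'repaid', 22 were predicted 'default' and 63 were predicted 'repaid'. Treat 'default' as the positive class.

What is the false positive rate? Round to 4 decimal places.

0.2588

FPR = FP/(FP+TN) = 22/(22+63) = 0.2588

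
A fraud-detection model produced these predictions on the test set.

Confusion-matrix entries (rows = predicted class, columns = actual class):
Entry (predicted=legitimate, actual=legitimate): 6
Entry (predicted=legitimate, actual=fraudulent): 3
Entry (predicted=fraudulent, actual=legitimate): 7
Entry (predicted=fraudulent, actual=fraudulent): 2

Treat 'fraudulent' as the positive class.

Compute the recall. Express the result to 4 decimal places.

0.4000

Recall = TP/(TP+FN) = 2/(2+3) = 2/5 = 0.4000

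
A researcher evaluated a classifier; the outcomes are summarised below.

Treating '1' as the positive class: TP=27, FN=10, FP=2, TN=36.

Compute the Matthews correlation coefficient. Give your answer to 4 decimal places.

MCC = (TP·TN − FP·FN) / √((TP+FP)(TP+FN)(TN+FP)(TN+FN))
Numerator = 27·36 − 2·10 = 952
Denominator = √(29·37·38·46) = √1875604 = 1369.5269
MCC = 952 / 1369.5269 = 0.6951

0.6951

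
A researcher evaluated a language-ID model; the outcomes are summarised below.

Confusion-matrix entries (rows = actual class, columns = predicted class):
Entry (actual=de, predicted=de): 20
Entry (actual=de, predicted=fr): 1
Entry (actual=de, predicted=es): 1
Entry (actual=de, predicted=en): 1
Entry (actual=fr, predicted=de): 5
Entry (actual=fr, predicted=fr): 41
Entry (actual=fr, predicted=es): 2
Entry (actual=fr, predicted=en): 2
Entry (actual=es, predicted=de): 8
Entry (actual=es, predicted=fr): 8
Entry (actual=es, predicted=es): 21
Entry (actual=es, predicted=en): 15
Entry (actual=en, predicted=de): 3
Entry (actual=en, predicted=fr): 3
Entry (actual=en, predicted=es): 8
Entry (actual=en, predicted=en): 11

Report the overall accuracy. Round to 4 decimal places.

0.6200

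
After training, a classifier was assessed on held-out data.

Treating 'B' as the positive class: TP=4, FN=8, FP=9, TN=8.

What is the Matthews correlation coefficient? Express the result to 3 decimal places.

MCC = (TP·TN − FP·FN) / √((TP+FP)(TP+FN)(TN+FP)(TN+FN))
Numerator = 4·8 − 9·8 = -40
Denominator = √(13·12·17·16) = √42432 = 205.9903
MCC = -40 / 205.9903 = -0.194

-0.194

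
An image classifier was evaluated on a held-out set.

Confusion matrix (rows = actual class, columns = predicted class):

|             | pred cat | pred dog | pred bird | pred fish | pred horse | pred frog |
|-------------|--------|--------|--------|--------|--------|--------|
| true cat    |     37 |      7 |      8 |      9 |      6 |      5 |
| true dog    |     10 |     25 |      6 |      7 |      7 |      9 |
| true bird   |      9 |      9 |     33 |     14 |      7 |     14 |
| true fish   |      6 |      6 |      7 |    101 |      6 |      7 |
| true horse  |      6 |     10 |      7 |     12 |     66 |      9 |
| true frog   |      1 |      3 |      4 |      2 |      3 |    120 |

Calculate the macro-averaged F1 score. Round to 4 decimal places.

0.5906

Per-class F1 score (2·TP/(2·TP+FP+FN)):
  cat: TP=37, FP=10+9+6+6+1=32, FN=7+8+9+6+5=35 → 74/141 = 0.52482
  dog: TP=25, FP=7+9+6+10+3=35, FN=10+6+7+7+9=39 → 50/124 = 0.40323
  bird: TP=33, FP=8+6+7+7+4=32, FN=9+9+14+7+14=53 → 66/151 = 0.43709
  fish: TP=101, FP=9+7+14+12+2=44, FN=6+6+7+6+7=32 → 202/278 = 0.72662
  horse: TP=66, FP=6+7+7+6+3=29, FN=6+10+7+12+9=44 → 132/205 = 0.64390
  frog: TP=120, FP=5+9+14+7+9=44, FN=1+3+4+2+3=13 → 240/297 = 0.80808
Macro-F1 score = mean = (0.52482 + 0.40323 + 0.43709 + 0.72662 + 0.64390 + 0.80808) / 6 = 0.5906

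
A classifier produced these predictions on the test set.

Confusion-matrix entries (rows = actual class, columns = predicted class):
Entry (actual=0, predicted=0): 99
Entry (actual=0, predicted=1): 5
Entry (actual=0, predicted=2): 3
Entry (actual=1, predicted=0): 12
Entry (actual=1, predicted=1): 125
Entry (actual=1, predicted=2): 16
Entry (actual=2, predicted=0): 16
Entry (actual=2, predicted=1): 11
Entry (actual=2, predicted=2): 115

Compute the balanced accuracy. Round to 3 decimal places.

Balanced accuracy = mean of per-class recall.
  0: recall = 99/107 = 0.9252
  1: recall = 125/153 = 0.8170
  2: recall = 115/142 = 0.8099
Mean = (0.9252 + 0.8170 + 0.8099) / 3 = 0.851

0.851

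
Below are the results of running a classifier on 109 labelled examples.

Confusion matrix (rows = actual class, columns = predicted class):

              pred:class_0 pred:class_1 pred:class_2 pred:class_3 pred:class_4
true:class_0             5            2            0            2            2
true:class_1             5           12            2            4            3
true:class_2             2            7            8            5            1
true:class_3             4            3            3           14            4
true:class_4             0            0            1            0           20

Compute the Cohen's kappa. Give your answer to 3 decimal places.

0.422

Observed agreement pₒ = trace/N = 59/109 = 0.5413
Expected agreement pₑ = Σ (rowᵢ·colᵢ)/N² = (11·16 + 26·24 + 23·14 + 28·25 + 21·30)/109² = 0.2064
κ = (pₒ − pₑ)/(1 − pₑ) = (0.5413 − 0.2064)/(1 − 0.2064) = 0.422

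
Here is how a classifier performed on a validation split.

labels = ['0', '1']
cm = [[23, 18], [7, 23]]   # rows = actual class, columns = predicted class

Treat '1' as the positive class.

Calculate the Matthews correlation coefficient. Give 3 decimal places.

MCC = (TP·TN − FP·FN) / √((TP+FP)(TP+FN)(TN+FP)(TN+FN))
Numerator = 23·23 − 18·7 = 403
Denominator = √(41·30·41·30) = √1512900 = 1230.0000
MCC = 403 / 1230.0000 = 0.328

0.328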